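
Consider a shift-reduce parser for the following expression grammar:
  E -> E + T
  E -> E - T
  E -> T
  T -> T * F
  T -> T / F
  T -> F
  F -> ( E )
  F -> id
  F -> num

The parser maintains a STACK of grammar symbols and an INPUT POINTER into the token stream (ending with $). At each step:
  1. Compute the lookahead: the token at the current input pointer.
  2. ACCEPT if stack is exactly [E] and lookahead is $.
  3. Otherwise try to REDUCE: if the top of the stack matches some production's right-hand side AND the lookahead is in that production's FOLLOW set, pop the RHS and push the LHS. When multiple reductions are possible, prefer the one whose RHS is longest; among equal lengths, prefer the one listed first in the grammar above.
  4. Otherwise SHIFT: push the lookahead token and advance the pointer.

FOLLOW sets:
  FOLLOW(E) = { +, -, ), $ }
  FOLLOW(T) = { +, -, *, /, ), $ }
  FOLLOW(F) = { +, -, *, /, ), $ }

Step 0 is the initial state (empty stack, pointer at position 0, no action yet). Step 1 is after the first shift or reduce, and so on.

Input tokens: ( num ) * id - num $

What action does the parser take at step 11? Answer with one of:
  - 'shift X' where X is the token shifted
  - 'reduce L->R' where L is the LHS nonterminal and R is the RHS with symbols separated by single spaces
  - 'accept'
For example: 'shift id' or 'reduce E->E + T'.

Step 1: shift (. Stack=[(] ptr=1 lookahead=num remaining=[num ) * id - num $]
Step 2: shift num. Stack=[( num] ptr=2 lookahead=) remaining=[) * id - num $]
Step 3: reduce F->num. Stack=[( F] ptr=2 lookahead=) remaining=[) * id - num $]
Step 4: reduce T->F. Stack=[( T] ptr=2 lookahead=) remaining=[) * id - num $]
Step 5: reduce E->T. Stack=[( E] ptr=2 lookahead=) remaining=[) * id - num $]
Step 6: shift ). Stack=[( E )] ptr=3 lookahead=* remaining=[* id - num $]
Step 7: reduce F->( E ). Stack=[F] ptr=3 lookahead=* remaining=[* id - num $]
Step 8: reduce T->F. Stack=[T] ptr=3 lookahead=* remaining=[* id - num $]
Step 9: shift *. Stack=[T *] ptr=4 lookahead=id remaining=[id - num $]
Step 10: shift id. Stack=[T * id] ptr=5 lookahead=- remaining=[- num $]
Step 11: reduce F->id. Stack=[T * F] ptr=5 lookahead=- remaining=[- num $]

Answer: reduce F->id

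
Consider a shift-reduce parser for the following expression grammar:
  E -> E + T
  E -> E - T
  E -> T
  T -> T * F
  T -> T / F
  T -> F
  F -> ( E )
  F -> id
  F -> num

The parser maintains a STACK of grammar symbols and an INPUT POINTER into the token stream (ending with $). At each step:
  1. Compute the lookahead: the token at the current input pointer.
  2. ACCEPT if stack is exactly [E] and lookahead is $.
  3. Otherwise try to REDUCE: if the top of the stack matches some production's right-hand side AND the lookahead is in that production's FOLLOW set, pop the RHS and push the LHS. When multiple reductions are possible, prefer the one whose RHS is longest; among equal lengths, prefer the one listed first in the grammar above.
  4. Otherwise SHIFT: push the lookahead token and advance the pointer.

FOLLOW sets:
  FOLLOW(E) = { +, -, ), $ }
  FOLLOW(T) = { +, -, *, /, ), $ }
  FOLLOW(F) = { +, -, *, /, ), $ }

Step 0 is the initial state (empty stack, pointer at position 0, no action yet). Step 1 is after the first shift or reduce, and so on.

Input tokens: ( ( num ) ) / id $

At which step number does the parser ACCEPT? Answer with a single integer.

Answer: 19

Derivation:
Step 1: shift (. Stack=[(] ptr=1 lookahead=( remaining=[( num ) ) / id $]
Step 2: shift (. Stack=[( (] ptr=2 lookahead=num remaining=[num ) ) / id $]
Step 3: shift num. Stack=[( ( num] ptr=3 lookahead=) remaining=[) ) / id $]
Step 4: reduce F->num. Stack=[( ( F] ptr=3 lookahead=) remaining=[) ) / id $]
Step 5: reduce T->F. Stack=[( ( T] ptr=3 lookahead=) remaining=[) ) / id $]
Step 6: reduce E->T. Stack=[( ( E] ptr=3 lookahead=) remaining=[) ) / id $]
Step 7: shift ). Stack=[( ( E )] ptr=4 lookahead=) remaining=[) / id $]
Step 8: reduce F->( E ). Stack=[( F] ptr=4 lookahead=) remaining=[) / id $]
Step 9: reduce T->F. Stack=[( T] ptr=4 lookahead=) remaining=[) / id $]
Step 10: reduce E->T. Stack=[( E] ptr=4 lookahead=) remaining=[) / id $]
Step 11: shift ). Stack=[( E )] ptr=5 lookahead=/ remaining=[/ id $]
Step 12: reduce F->( E ). Stack=[F] ptr=5 lookahead=/ remaining=[/ id $]
Step 13: reduce T->F. Stack=[T] ptr=5 lookahead=/ remaining=[/ id $]
Step 14: shift /. Stack=[T /] ptr=6 lookahead=id remaining=[id $]
Step 15: shift id. Stack=[T / id] ptr=7 lookahead=$ remaining=[$]
Step 16: reduce F->id. Stack=[T / F] ptr=7 lookahead=$ remaining=[$]
Step 17: reduce T->T / F. Stack=[T] ptr=7 lookahead=$ remaining=[$]
Step 18: reduce E->T. Stack=[E] ptr=7 lookahead=$ remaining=[$]
Step 19: accept. Stack=[E] ptr=7 lookahead=$ remaining=[$]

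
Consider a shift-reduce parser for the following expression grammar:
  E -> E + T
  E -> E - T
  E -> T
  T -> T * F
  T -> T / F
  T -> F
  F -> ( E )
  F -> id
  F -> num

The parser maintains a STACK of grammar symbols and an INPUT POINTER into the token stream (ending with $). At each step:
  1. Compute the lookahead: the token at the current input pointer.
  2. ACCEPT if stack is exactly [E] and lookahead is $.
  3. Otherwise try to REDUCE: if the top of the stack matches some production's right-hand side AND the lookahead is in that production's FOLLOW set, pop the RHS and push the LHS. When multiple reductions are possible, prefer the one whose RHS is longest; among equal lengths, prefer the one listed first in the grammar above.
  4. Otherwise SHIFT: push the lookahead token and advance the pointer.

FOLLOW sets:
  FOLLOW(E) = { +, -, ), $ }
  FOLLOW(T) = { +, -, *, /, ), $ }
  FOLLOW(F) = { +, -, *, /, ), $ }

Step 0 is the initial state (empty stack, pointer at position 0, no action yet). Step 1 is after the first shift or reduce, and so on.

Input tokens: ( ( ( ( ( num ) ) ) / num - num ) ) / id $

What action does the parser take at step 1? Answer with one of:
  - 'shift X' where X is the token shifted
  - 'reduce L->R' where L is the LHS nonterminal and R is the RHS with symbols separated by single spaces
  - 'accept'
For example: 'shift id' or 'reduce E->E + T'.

Step 1: shift (. Stack=[(] ptr=1 lookahead=( remaining=[( ( ( ( num ) ) ) / num - num ) ) / id $]

Answer: shift (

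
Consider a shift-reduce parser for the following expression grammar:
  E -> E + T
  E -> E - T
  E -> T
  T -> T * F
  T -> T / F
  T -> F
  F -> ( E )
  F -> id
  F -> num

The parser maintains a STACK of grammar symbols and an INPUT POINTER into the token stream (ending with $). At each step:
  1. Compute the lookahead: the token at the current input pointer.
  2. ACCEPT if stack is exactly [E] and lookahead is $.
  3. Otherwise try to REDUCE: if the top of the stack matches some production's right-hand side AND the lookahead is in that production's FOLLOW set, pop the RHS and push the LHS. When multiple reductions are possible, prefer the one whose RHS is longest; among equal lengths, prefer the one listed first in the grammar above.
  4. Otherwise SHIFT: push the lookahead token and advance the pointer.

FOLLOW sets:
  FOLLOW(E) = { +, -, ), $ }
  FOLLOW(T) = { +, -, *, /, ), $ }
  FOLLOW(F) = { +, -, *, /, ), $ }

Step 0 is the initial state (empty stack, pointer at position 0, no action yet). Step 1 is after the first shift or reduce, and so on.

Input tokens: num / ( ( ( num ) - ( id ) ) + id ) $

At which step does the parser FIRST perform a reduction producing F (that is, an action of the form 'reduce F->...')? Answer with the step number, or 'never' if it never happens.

Step 1: shift num. Stack=[num] ptr=1 lookahead=/ remaining=[/ ( ( ( num ) - ( id ) ) + id ) $]
Step 2: reduce F->num. Stack=[F] ptr=1 lookahead=/ remaining=[/ ( ( ( num ) - ( id ) ) + id ) $]

Answer: 2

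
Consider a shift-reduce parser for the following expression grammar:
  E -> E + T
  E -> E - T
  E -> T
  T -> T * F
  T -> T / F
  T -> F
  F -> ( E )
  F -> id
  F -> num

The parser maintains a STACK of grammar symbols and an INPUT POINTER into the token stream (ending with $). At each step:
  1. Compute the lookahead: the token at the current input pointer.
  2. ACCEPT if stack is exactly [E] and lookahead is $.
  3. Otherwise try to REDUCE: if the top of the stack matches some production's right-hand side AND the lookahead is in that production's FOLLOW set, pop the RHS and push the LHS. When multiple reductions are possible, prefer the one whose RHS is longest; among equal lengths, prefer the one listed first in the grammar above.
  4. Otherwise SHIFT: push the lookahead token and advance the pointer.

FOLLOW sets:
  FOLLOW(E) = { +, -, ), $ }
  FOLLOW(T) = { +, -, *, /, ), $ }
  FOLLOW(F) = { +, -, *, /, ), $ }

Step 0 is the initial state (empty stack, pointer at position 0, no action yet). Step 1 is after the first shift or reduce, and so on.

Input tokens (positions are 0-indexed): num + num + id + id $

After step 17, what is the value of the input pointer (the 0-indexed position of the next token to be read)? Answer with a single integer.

Answer: 7

Derivation:
Step 1: shift num. Stack=[num] ptr=1 lookahead=+ remaining=[+ num + id + id $]
Step 2: reduce F->num. Stack=[F] ptr=1 lookahead=+ remaining=[+ num + id + id $]
Step 3: reduce T->F. Stack=[T] ptr=1 lookahead=+ remaining=[+ num + id + id $]
Step 4: reduce E->T. Stack=[E] ptr=1 lookahead=+ remaining=[+ num + id + id $]
Step 5: shift +. Stack=[E +] ptr=2 lookahead=num remaining=[num + id + id $]
Step 6: shift num. Stack=[E + num] ptr=3 lookahead=+ remaining=[+ id + id $]
Step 7: reduce F->num. Stack=[E + F] ptr=3 lookahead=+ remaining=[+ id + id $]
Step 8: reduce T->F. Stack=[E + T] ptr=3 lookahead=+ remaining=[+ id + id $]
Step 9: reduce E->E + T. Stack=[E] ptr=3 lookahead=+ remaining=[+ id + id $]
Step 10: shift +. Stack=[E +] ptr=4 lookahead=id remaining=[id + id $]
Step 11: shift id. Stack=[E + id] ptr=5 lookahead=+ remaining=[+ id $]
Step 12: reduce F->id. Stack=[E + F] ptr=5 lookahead=+ remaining=[+ id $]
Step 13: reduce T->F. Stack=[E + T] ptr=5 lookahead=+ remaining=[+ id $]
Step 14: reduce E->E + T. Stack=[E] ptr=5 lookahead=+ remaining=[+ id $]
Step 15: shift +. Stack=[E +] ptr=6 lookahead=id remaining=[id $]
Step 16: shift id. Stack=[E + id] ptr=7 lookahead=$ remaining=[$]
Step 17: reduce F->id. Stack=[E + F] ptr=7 lookahead=$ remaining=[$]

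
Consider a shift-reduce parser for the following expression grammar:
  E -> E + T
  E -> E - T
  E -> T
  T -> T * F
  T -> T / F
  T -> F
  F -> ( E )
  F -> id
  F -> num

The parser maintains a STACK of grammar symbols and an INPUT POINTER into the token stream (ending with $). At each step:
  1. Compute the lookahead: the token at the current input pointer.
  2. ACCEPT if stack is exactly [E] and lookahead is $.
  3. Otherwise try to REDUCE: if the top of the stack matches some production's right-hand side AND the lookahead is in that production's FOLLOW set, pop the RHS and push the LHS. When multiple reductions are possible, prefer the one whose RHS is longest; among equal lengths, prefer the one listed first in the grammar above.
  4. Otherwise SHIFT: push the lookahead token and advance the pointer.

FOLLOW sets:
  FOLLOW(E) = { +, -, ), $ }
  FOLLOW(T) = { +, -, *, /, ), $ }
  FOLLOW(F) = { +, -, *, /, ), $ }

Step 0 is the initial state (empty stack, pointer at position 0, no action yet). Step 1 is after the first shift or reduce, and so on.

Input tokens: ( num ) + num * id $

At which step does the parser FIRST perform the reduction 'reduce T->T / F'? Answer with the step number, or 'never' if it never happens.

Answer: never

Derivation:
Step 1: shift (. Stack=[(] ptr=1 lookahead=num remaining=[num ) + num * id $]
Step 2: shift num. Stack=[( num] ptr=2 lookahead=) remaining=[) + num * id $]
Step 3: reduce F->num. Stack=[( F] ptr=2 lookahead=) remaining=[) + num * id $]
Step 4: reduce T->F. Stack=[( T] ptr=2 lookahead=) remaining=[) + num * id $]
Step 5: reduce E->T. Stack=[( E] ptr=2 lookahead=) remaining=[) + num * id $]
Step 6: shift ). Stack=[( E )] ptr=3 lookahead=+ remaining=[+ num * id $]
Step 7: reduce F->( E ). Stack=[F] ptr=3 lookahead=+ remaining=[+ num * id $]
Step 8: reduce T->F. Stack=[T] ptr=3 lookahead=+ remaining=[+ num * id $]
Step 9: reduce E->T. Stack=[E] ptr=3 lookahead=+ remaining=[+ num * id $]
Step 10: shift +. Stack=[E +] ptr=4 lookahead=num remaining=[num * id $]
Step 11: shift num. Stack=[E + num] ptr=5 lookahead=* remaining=[* id $]
Step 12: reduce F->num. Stack=[E + F] ptr=5 lookahead=* remaining=[* id $]
Step 13: reduce T->F. Stack=[E + T] ptr=5 lookahead=* remaining=[* id $]
Step 14: shift *. Stack=[E + T *] ptr=6 lookahead=id remaining=[id $]
Step 15: shift id. Stack=[E + T * id] ptr=7 lookahead=$ remaining=[$]
Step 16: reduce F->id. Stack=[E + T * F] ptr=7 lookahead=$ remaining=[$]
Step 17: reduce T->T * F. Stack=[E + T] ptr=7 lookahead=$ remaining=[$]
Step 18: reduce E->E + T. Stack=[E] ptr=7 lookahead=$ remaining=[$]
Step 19: accept. Stack=[E] ptr=7 lookahead=$ remaining=[$]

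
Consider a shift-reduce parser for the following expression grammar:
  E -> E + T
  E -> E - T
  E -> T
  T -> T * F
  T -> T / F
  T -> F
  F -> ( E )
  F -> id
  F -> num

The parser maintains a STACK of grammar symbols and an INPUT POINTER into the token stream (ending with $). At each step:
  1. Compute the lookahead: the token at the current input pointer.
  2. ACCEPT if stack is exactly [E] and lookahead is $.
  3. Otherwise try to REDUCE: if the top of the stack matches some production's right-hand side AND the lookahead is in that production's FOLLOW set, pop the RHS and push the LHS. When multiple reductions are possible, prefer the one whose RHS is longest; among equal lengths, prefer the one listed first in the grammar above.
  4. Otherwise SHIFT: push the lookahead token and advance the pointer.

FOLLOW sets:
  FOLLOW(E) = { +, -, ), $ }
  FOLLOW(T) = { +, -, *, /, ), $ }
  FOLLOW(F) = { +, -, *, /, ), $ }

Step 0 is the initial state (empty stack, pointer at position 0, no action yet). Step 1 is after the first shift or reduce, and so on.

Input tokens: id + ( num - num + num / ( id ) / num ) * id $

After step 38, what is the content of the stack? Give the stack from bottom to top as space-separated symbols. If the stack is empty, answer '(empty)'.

Answer: E + T * id

Derivation:
Step 1: shift id. Stack=[id] ptr=1 lookahead=+ remaining=[+ ( num - num + num / ( id ) / num ) * id $]
Step 2: reduce F->id. Stack=[F] ptr=1 lookahead=+ remaining=[+ ( num - num + num / ( id ) / num ) * id $]
Step 3: reduce T->F. Stack=[T] ptr=1 lookahead=+ remaining=[+ ( num - num + num / ( id ) / num ) * id $]
Step 4: reduce E->T. Stack=[E] ptr=1 lookahead=+ remaining=[+ ( num - num + num / ( id ) / num ) * id $]
Step 5: shift +. Stack=[E +] ptr=2 lookahead=( remaining=[( num - num + num / ( id ) / num ) * id $]
Step 6: shift (. Stack=[E + (] ptr=3 lookahead=num remaining=[num - num + num / ( id ) / num ) * id $]
Step 7: shift num. Stack=[E + ( num] ptr=4 lookahead=- remaining=[- num + num / ( id ) / num ) * id $]
Step 8: reduce F->num. Stack=[E + ( F] ptr=4 lookahead=- remaining=[- num + num / ( id ) / num ) * id $]
Step 9: reduce T->F. Stack=[E + ( T] ptr=4 lookahead=- remaining=[- num + num / ( id ) / num ) * id $]
Step 10: reduce E->T. Stack=[E + ( E] ptr=4 lookahead=- remaining=[- num + num / ( id ) / num ) * id $]
Step 11: shift -. Stack=[E + ( E -] ptr=5 lookahead=num remaining=[num + num / ( id ) / num ) * id $]
Step 12: shift num. Stack=[E + ( E - num] ptr=6 lookahead=+ remaining=[+ num / ( id ) / num ) * id $]
Step 13: reduce F->num. Stack=[E + ( E - F] ptr=6 lookahead=+ remaining=[+ num / ( id ) / num ) * id $]
Step 14: reduce T->F. Stack=[E + ( E - T] ptr=6 lookahead=+ remaining=[+ num / ( id ) / num ) * id $]
Step 15: reduce E->E - T. Stack=[E + ( E] ptr=6 lookahead=+ remaining=[+ num / ( id ) / num ) * id $]
Step 16: shift +. Stack=[E + ( E +] ptr=7 lookahead=num remaining=[num / ( id ) / num ) * id $]
Step 17: shift num. Stack=[E + ( E + num] ptr=8 lookahead=/ remaining=[/ ( id ) / num ) * id $]
Step 18: reduce F->num. Stack=[E + ( E + F] ptr=8 lookahead=/ remaining=[/ ( id ) / num ) * id $]
Step 19: reduce T->F. Stack=[E + ( E + T] ptr=8 lookahead=/ remaining=[/ ( id ) / num ) * id $]
Step 20: shift /. Stack=[E + ( E + T /] ptr=9 lookahead=( remaining=[( id ) / num ) * id $]
Step 21: shift (. Stack=[E + ( E + T / (] ptr=10 lookahead=id remaining=[id ) / num ) * id $]
Step 22: shift id. Stack=[E + ( E + T / ( id] ptr=11 lookahead=) remaining=[) / num ) * id $]
Step 23: reduce F->id. Stack=[E + ( E + T / ( F] ptr=11 lookahead=) remaining=[) / num ) * id $]
Step 24: reduce T->F. Stack=[E + ( E + T / ( T] ptr=11 lookahead=) remaining=[) / num ) * id $]
Step 25: reduce E->T. Stack=[E + ( E + T / ( E] ptr=11 lookahead=) remaining=[) / num ) * id $]
Step 26: shift ). Stack=[E + ( E + T / ( E )] ptr=12 lookahead=/ remaining=[/ num ) * id $]
Step 27: reduce F->( E ). Stack=[E + ( E + T / F] ptr=12 lookahead=/ remaining=[/ num ) * id $]
Step 28: reduce T->T / F. Stack=[E + ( E + T] ptr=12 lookahead=/ remaining=[/ num ) * id $]
Step 29: shift /. Stack=[E + ( E + T /] ptr=13 lookahead=num remaining=[num ) * id $]
Step 30: shift num. Stack=[E + ( E + T / num] ptr=14 lookahead=) remaining=[) * id $]
Step 31: reduce F->num. Stack=[E + ( E + T / F] ptr=14 lookahead=) remaining=[) * id $]
Step 32: reduce T->T / F. Stack=[E + ( E + T] ptr=14 lookahead=) remaining=[) * id $]
Step 33: reduce E->E + T. Stack=[E + ( E] ptr=14 lookahead=) remaining=[) * id $]
Step 34: shift ). Stack=[E + ( E )] ptr=15 lookahead=* remaining=[* id $]
Step 35: reduce F->( E ). Stack=[E + F] ptr=15 lookahead=* remaining=[* id $]
Step 36: reduce T->F. Stack=[E + T] ptr=15 lookahead=* remaining=[* id $]
Step 37: shift *. Stack=[E + T *] ptr=16 lookahead=id remaining=[id $]
Step 38: shift id. Stack=[E + T * id] ptr=17 lookahead=$ remaining=[$]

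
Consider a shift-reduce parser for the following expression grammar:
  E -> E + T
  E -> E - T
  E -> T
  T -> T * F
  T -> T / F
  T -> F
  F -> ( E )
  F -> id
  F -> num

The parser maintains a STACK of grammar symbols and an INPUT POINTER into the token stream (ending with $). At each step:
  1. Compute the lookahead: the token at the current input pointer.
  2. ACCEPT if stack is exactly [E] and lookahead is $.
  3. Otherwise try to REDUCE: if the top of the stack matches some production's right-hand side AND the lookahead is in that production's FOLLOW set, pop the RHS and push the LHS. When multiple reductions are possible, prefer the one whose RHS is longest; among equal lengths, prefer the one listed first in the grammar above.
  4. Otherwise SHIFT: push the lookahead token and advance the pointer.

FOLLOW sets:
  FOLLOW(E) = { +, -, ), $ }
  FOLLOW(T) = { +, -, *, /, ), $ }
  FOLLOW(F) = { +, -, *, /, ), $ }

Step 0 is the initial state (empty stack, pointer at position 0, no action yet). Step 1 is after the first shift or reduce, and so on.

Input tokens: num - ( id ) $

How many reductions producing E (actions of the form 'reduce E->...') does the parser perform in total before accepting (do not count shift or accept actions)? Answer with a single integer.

Step 1: shift num. Stack=[num] ptr=1 lookahead=- remaining=[- ( id ) $]
Step 2: reduce F->num. Stack=[F] ptr=1 lookahead=- remaining=[- ( id ) $]
Step 3: reduce T->F. Stack=[T] ptr=1 lookahead=- remaining=[- ( id ) $]
Step 4: reduce E->T. Stack=[E] ptr=1 lookahead=- remaining=[- ( id ) $]
Step 5: shift -. Stack=[E -] ptr=2 lookahead=( remaining=[( id ) $]
Step 6: shift (. Stack=[E - (] ptr=3 lookahead=id remaining=[id ) $]
Step 7: shift id. Stack=[E - ( id] ptr=4 lookahead=) remaining=[) $]
Step 8: reduce F->id. Stack=[E - ( F] ptr=4 lookahead=) remaining=[) $]
Step 9: reduce T->F. Stack=[E - ( T] ptr=4 lookahead=) remaining=[) $]
Step 10: reduce E->T. Stack=[E - ( E] ptr=4 lookahead=) remaining=[) $]
Step 11: shift ). Stack=[E - ( E )] ptr=5 lookahead=$ remaining=[$]
Step 12: reduce F->( E ). Stack=[E - F] ptr=5 lookahead=$ remaining=[$]
Step 13: reduce T->F. Stack=[E - T] ptr=5 lookahead=$ remaining=[$]
Step 14: reduce E->E - T. Stack=[E] ptr=5 lookahead=$ remaining=[$]
Step 15: accept. Stack=[E] ptr=5 lookahead=$ remaining=[$]

Answer: 3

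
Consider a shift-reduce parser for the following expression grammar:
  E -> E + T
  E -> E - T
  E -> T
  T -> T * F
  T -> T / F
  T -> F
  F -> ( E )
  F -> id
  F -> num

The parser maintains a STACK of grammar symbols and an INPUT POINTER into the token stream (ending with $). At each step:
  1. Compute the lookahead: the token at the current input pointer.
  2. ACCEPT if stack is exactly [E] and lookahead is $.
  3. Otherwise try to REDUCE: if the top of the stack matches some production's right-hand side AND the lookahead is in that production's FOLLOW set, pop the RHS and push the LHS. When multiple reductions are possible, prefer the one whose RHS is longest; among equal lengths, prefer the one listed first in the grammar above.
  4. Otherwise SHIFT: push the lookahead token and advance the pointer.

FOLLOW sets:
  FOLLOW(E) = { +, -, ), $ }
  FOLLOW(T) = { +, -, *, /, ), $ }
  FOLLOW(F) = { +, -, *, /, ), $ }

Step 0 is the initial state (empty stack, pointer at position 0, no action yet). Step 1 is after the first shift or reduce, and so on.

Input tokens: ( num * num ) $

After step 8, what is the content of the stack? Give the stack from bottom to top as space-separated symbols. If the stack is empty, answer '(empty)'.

Step 1: shift (. Stack=[(] ptr=1 lookahead=num remaining=[num * num ) $]
Step 2: shift num. Stack=[( num] ptr=2 lookahead=* remaining=[* num ) $]
Step 3: reduce F->num. Stack=[( F] ptr=2 lookahead=* remaining=[* num ) $]
Step 4: reduce T->F. Stack=[( T] ptr=2 lookahead=* remaining=[* num ) $]
Step 5: shift *. Stack=[( T *] ptr=3 lookahead=num remaining=[num ) $]
Step 6: shift num. Stack=[( T * num] ptr=4 lookahead=) remaining=[) $]
Step 7: reduce F->num. Stack=[( T * F] ptr=4 lookahead=) remaining=[) $]
Step 8: reduce T->T * F. Stack=[( T] ptr=4 lookahead=) remaining=[) $]

Answer: ( T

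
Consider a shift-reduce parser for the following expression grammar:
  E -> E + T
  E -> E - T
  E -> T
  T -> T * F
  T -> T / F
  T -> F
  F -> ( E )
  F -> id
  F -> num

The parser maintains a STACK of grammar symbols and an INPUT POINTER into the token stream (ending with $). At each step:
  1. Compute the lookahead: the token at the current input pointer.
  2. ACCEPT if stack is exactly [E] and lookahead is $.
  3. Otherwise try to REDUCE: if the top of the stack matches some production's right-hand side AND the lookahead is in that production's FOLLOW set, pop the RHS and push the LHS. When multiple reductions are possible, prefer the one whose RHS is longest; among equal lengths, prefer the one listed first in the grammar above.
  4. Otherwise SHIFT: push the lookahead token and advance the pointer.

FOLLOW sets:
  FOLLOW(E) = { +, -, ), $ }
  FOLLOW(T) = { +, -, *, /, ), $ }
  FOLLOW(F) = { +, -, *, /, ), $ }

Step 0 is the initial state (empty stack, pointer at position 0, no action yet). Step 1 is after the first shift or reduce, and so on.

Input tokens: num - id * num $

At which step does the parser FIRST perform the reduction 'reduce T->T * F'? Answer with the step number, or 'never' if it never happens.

Answer: 12

Derivation:
Step 1: shift num. Stack=[num] ptr=1 lookahead=- remaining=[- id * num $]
Step 2: reduce F->num. Stack=[F] ptr=1 lookahead=- remaining=[- id * num $]
Step 3: reduce T->F. Stack=[T] ptr=1 lookahead=- remaining=[- id * num $]
Step 4: reduce E->T. Stack=[E] ptr=1 lookahead=- remaining=[- id * num $]
Step 5: shift -. Stack=[E -] ptr=2 lookahead=id remaining=[id * num $]
Step 6: shift id. Stack=[E - id] ptr=3 lookahead=* remaining=[* num $]
Step 7: reduce F->id. Stack=[E - F] ptr=3 lookahead=* remaining=[* num $]
Step 8: reduce T->F. Stack=[E - T] ptr=3 lookahead=* remaining=[* num $]
Step 9: shift *. Stack=[E - T *] ptr=4 lookahead=num remaining=[num $]
Step 10: shift num. Stack=[E - T * num] ptr=5 lookahead=$ remaining=[$]
Step 11: reduce F->num. Stack=[E - T * F] ptr=5 lookahead=$ remaining=[$]
Step 12: reduce T->T * F. Stack=[E - T] ptr=5 lookahead=$ remaining=[$]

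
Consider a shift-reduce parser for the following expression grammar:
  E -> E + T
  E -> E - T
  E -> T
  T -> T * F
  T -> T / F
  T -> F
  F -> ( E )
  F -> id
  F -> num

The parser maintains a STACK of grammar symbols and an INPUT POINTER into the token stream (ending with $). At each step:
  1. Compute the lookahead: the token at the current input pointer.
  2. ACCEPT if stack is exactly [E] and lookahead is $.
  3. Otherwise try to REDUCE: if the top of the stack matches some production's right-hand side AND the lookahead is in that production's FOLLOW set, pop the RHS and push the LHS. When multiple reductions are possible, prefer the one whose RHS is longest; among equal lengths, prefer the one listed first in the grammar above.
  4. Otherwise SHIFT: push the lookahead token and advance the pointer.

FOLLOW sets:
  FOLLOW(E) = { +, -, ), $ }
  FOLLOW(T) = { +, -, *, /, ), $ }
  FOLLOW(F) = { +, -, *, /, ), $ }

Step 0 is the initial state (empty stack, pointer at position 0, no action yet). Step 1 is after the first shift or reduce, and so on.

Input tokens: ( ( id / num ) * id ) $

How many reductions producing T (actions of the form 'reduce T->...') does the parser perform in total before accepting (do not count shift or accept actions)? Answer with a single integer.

Answer: 5

Derivation:
Step 1: shift (. Stack=[(] ptr=1 lookahead=( remaining=[( id / num ) * id ) $]
Step 2: shift (. Stack=[( (] ptr=2 lookahead=id remaining=[id / num ) * id ) $]
Step 3: shift id. Stack=[( ( id] ptr=3 lookahead=/ remaining=[/ num ) * id ) $]
Step 4: reduce F->id. Stack=[( ( F] ptr=3 lookahead=/ remaining=[/ num ) * id ) $]
Step 5: reduce T->F. Stack=[( ( T] ptr=3 lookahead=/ remaining=[/ num ) * id ) $]
Step 6: shift /. Stack=[( ( T /] ptr=4 lookahead=num remaining=[num ) * id ) $]
Step 7: shift num. Stack=[( ( T / num] ptr=5 lookahead=) remaining=[) * id ) $]
Step 8: reduce F->num. Stack=[( ( T / F] ptr=5 lookahead=) remaining=[) * id ) $]
Step 9: reduce T->T / F. Stack=[( ( T] ptr=5 lookahead=) remaining=[) * id ) $]
Step 10: reduce E->T. Stack=[( ( E] ptr=5 lookahead=) remaining=[) * id ) $]
Step 11: shift ). Stack=[( ( E )] ptr=6 lookahead=* remaining=[* id ) $]
Step 12: reduce F->( E ). Stack=[( F] ptr=6 lookahead=* remaining=[* id ) $]
Step 13: reduce T->F. Stack=[( T] ptr=6 lookahead=* remaining=[* id ) $]
Step 14: shift *. Stack=[( T *] ptr=7 lookahead=id remaining=[id ) $]
Step 15: shift id. Stack=[( T * id] ptr=8 lookahead=) remaining=[) $]
Step 16: reduce F->id. Stack=[( T * F] ptr=8 lookahead=) remaining=[) $]
Step 17: reduce T->T * F. Stack=[( T] ptr=8 lookahead=) remaining=[) $]
Step 18: reduce E->T. Stack=[( E] ptr=8 lookahead=) remaining=[) $]
Step 19: shift ). Stack=[( E )] ptr=9 lookahead=$ remaining=[$]
Step 20: reduce F->( E ). Stack=[F] ptr=9 lookahead=$ remaining=[$]
Step 21: reduce T->F. Stack=[T] ptr=9 lookahead=$ remaining=[$]
Step 22: reduce E->T. Stack=[E] ptr=9 lookahead=$ remaining=[$]
Step 23: accept. Stack=[E] ptr=9 lookahead=$ remaining=[$]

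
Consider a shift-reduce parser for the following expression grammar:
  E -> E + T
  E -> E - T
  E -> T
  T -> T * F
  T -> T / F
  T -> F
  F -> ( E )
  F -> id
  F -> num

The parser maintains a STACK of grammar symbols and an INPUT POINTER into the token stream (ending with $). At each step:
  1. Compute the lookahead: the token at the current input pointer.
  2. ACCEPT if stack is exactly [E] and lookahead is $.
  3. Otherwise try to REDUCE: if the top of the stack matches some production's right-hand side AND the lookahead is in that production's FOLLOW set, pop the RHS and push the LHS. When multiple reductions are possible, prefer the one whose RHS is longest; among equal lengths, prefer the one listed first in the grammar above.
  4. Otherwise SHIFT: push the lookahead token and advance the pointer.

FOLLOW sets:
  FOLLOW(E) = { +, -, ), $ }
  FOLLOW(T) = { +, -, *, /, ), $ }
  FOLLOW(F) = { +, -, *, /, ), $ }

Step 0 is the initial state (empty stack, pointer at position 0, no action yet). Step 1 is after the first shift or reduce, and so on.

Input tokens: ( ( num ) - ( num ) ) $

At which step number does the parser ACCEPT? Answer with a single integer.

Answer: 25

Derivation:
Step 1: shift (. Stack=[(] ptr=1 lookahead=( remaining=[( num ) - ( num ) ) $]
Step 2: shift (. Stack=[( (] ptr=2 lookahead=num remaining=[num ) - ( num ) ) $]
Step 3: shift num. Stack=[( ( num] ptr=3 lookahead=) remaining=[) - ( num ) ) $]
Step 4: reduce F->num. Stack=[( ( F] ptr=3 lookahead=) remaining=[) - ( num ) ) $]
Step 5: reduce T->F. Stack=[( ( T] ptr=3 lookahead=) remaining=[) - ( num ) ) $]
Step 6: reduce E->T. Stack=[( ( E] ptr=3 lookahead=) remaining=[) - ( num ) ) $]
Step 7: shift ). Stack=[( ( E )] ptr=4 lookahead=- remaining=[- ( num ) ) $]
Step 8: reduce F->( E ). Stack=[( F] ptr=4 lookahead=- remaining=[- ( num ) ) $]
Step 9: reduce T->F. Stack=[( T] ptr=4 lookahead=- remaining=[- ( num ) ) $]
Step 10: reduce E->T. Stack=[( E] ptr=4 lookahead=- remaining=[- ( num ) ) $]
Step 11: shift -. Stack=[( E -] ptr=5 lookahead=( remaining=[( num ) ) $]
Step 12: shift (. Stack=[( E - (] ptr=6 lookahead=num remaining=[num ) ) $]
Step 13: shift num. Stack=[( E - ( num] ptr=7 lookahead=) remaining=[) ) $]
Step 14: reduce F->num. Stack=[( E - ( F] ptr=7 lookahead=) remaining=[) ) $]
Step 15: reduce T->F. Stack=[( E - ( T] ptr=7 lookahead=) remaining=[) ) $]
Step 16: reduce E->T. Stack=[( E - ( E] ptr=7 lookahead=) remaining=[) ) $]
Step 17: shift ). Stack=[( E - ( E )] ptr=8 lookahead=) remaining=[) $]
Step 18: reduce F->( E ). Stack=[( E - F] ptr=8 lookahead=) remaining=[) $]
Step 19: reduce T->F. Stack=[( E - T] ptr=8 lookahead=) remaining=[) $]
Step 20: reduce E->E - T. Stack=[( E] ptr=8 lookahead=) remaining=[) $]
Step 21: shift ). Stack=[( E )] ptr=9 lookahead=$ remaining=[$]
Step 22: reduce F->( E ). Stack=[F] ptr=9 lookahead=$ remaining=[$]
Step 23: reduce T->F. Stack=[T] ptr=9 lookahead=$ remaining=[$]
Step 24: reduce E->T. Stack=[E] ptr=9 lookahead=$ remaining=[$]
Step 25: accept. Stack=[E] ptr=9 lookahead=$ remaining=[$]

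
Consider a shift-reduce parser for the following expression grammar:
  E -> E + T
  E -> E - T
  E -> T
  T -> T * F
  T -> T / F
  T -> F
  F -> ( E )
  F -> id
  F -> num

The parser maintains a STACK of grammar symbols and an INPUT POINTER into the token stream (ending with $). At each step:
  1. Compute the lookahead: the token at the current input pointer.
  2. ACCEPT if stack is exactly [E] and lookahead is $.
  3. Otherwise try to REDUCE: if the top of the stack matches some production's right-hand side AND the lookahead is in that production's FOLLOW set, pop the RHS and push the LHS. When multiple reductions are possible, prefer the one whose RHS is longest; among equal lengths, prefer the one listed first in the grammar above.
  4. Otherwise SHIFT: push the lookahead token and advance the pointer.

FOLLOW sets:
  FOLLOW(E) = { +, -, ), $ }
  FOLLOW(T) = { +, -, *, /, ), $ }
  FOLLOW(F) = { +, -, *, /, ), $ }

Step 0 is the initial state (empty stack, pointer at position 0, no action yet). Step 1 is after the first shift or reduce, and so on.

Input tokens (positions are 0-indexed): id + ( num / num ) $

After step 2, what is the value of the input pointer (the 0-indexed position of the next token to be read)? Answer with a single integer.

Answer: 1

Derivation:
Step 1: shift id. Stack=[id] ptr=1 lookahead=+ remaining=[+ ( num / num ) $]
Step 2: reduce F->id. Stack=[F] ptr=1 lookahead=+ remaining=[+ ( num / num ) $]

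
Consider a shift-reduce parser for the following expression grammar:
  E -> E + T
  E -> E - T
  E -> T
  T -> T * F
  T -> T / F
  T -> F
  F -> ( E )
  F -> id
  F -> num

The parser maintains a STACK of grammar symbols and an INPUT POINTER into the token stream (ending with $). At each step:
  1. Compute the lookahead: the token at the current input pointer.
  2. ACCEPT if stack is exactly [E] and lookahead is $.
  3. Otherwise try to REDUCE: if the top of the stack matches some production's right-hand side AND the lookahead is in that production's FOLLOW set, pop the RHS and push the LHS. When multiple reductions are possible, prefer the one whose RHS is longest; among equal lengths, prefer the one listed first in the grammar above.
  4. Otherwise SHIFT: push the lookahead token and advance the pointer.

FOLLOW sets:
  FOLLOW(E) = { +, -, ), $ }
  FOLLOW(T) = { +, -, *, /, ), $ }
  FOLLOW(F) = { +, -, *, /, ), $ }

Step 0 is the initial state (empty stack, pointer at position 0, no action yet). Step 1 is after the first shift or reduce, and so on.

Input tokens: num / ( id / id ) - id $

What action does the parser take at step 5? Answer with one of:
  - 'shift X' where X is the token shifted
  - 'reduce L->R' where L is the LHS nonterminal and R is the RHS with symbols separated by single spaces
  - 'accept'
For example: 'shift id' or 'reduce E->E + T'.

Step 1: shift num. Stack=[num] ptr=1 lookahead=/ remaining=[/ ( id / id ) - id $]
Step 2: reduce F->num. Stack=[F] ptr=1 lookahead=/ remaining=[/ ( id / id ) - id $]
Step 3: reduce T->F. Stack=[T] ptr=1 lookahead=/ remaining=[/ ( id / id ) - id $]
Step 4: shift /. Stack=[T /] ptr=2 lookahead=( remaining=[( id / id ) - id $]
Step 5: shift (. Stack=[T / (] ptr=3 lookahead=id remaining=[id / id ) - id $]

Answer: shift (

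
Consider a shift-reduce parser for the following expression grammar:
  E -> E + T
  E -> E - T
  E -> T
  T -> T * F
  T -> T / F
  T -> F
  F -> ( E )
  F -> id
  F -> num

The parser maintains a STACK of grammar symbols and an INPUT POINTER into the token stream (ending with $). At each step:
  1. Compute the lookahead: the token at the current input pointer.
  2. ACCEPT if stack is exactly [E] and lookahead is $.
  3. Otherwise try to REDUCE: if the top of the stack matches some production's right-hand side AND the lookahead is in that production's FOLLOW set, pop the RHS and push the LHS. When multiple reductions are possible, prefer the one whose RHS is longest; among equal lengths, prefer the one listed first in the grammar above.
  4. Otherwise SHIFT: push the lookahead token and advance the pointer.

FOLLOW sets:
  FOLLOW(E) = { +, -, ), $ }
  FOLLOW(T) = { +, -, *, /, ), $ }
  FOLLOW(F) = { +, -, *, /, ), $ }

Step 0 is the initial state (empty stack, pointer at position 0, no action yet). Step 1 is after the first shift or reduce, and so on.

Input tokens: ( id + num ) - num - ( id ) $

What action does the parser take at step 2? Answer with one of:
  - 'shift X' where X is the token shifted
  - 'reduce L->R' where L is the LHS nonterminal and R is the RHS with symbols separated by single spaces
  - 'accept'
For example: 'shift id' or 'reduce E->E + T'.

Answer: shift id

Derivation:
Step 1: shift (. Stack=[(] ptr=1 lookahead=id remaining=[id + num ) - num - ( id ) $]
Step 2: shift id. Stack=[( id] ptr=2 lookahead=+ remaining=[+ num ) - num - ( id ) $]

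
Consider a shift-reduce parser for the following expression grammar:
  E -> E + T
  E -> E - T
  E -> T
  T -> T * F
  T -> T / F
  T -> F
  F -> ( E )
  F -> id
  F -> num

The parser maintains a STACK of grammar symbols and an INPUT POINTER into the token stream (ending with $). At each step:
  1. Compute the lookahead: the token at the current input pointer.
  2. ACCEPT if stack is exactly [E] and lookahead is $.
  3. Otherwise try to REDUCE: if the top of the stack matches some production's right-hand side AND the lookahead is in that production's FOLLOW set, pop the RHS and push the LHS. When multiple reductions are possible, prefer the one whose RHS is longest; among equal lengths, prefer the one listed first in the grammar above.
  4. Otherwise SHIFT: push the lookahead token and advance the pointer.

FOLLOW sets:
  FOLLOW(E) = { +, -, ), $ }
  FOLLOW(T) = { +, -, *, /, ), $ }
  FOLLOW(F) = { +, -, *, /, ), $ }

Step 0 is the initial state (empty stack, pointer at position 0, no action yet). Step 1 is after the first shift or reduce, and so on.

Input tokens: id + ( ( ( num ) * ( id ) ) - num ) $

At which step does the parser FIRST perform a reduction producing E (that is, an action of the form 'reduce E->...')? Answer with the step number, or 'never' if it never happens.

Answer: 4

Derivation:
Step 1: shift id. Stack=[id] ptr=1 lookahead=+ remaining=[+ ( ( ( num ) * ( id ) ) - num ) $]
Step 2: reduce F->id. Stack=[F] ptr=1 lookahead=+ remaining=[+ ( ( ( num ) * ( id ) ) - num ) $]
Step 3: reduce T->F. Stack=[T] ptr=1 lookahead=+ remaining=[+ ( ( ( num ) * ( id ) ) - num ) $]
Step 4: reduce E->T. Stack=[E] ptr=1 lookahead=+ remaining=[+ ( ( ( num ) * ( id ) ) - num ) $]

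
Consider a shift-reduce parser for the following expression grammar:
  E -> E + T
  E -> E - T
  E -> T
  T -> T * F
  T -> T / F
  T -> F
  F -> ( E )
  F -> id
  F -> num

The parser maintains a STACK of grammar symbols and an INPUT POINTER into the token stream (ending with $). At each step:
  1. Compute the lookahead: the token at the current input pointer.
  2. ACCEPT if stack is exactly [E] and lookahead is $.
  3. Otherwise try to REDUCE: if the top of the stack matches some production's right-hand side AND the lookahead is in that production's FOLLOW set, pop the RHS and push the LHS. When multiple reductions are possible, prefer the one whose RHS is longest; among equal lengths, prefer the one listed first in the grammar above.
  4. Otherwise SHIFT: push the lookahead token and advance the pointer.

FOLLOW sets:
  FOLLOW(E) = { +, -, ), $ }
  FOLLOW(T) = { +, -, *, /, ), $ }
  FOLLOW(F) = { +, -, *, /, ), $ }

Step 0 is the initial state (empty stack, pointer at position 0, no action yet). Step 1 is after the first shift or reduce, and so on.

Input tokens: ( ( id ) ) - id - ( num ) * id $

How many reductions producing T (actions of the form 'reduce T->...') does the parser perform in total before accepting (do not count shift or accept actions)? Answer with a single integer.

Step 1: shift (. Stack=[(] ptr=1 lookahead=( remaining=[( id ) ) - id - ( num ) * id $]
Step 2: shift (. Stack=[( (] ptr=2 lookahead=id remaining=[id ) ) - id - ( num ) * id $]
Step 3: shift id. Stack=[( ( id] ptr=3 lookahead=) remaining=[) ) - id - ( num ) * id $]
Step 4: reduce F->id. Stack=[( ( F] ptr=3 lookahead=) remaining=[) ) - id - ( num ) * id $]
Step 5: reduce T->F. Stack=[( ( T] ptr=3 lookahead=) remaining=[) ) - id - ( num ) * id $]
Step 6: reduce E->T. Stack=[( ( E] ptr=3 lookahead=) remaining=[) ) - id - ( num ) * id $]
Step 7: shift ). Stack=[( ( E )] ptr=4 lookahead=) remaining=[) - id - ( num ) * id $]
Step 8: reduce F->( E ). Stack=[( F] ptr=4 lookahead=) remaining=[) - id - ( num ) * id $]
Step 9: reduce T->F. Stack=[( T] ptr=4 lookahead=) remaining=[) - id - ( num ) * id $]
Step 10: reduce E->T. Stack=[( E] ptr=4 lookahead=) remaining=[) - id - ( num ) * id $]
Step 11: shift ). Stack=[( E )] ptr=5 lookahead=- remaining=[- id - ( num ) * id $]
Step 12: reduce F->( E ). Stack=[F] ptr=5 lookahead=- remaining=[- id - ( num ) * id $]
Step 13: reduce T->F. Stack=[T] ptr=5 lookahead=- remaining=[- id - ( num ) * id $]
Step 14: reduce E->T. Stack=[E] ptr=5 lookahead=- remaining=[- id - ( num ) * id $]
Step 15: shift -. Stack=[E -] ptr=6 lookahead=id remaining=[id - ( num ) * id $]
Step 16: shift id. Stack=[E - id] ptr=7 lookahead=- remaining=[- ( num ) * id $]
Step 17: reduce F->id. Stack=[E - F] ptr=7 lookahead=- remaining=[- ( num ) * id $]
Step 18: reduce T->F. Stack=[E - T] ptr=7 lookahead=- remaining=[- ( num ) * id $]
Step 19: reduce E->E - T. Stack=[E] ptr=7 lookahead=- remaining=[- ( num ) * id $]
Step 20: shift -. Stack=[E -] ptr=8 lookahead=( remaining=[( num ) * id $]
Step 21: shift (. Stack=[E - (] ptr=9 lookahead=num remaining=[num ) * id $]
Step 22: shift num. Stack=[E - ( num] ptr=10 lookahead=) remaining=[) * id $]
Step 23: reduce F->num. Stack=[E - ( F] ptr=10 lookahead=) remaining=[) * id $]
Step 24: reduce T->F. Stack=[E - ( T] ptr=10 lookahead=) remaining=[) * id $]
Step 25: reduce E->T. Stack=[E - ( E] ptr=10 lookahead=) remaining=[) * id $]
Step 26: shift ). Stack=[E - ( E )] ptr=11 lookahead=* remaining=[* id $]
Step 27: reduce F->( E ). Stack=[E - F] ptr=11 lookahead=* remaining=[* id $]
Step 28: reduce T->F. Stack=[E - T] ptr=11 lookahead=* remaining=[* id $]
Step 29: shift *. Stack=[E - T *] ptr=12 lookahead=id remaining=[id $]
Step 30: shift id. Stack=[E - T * id] ptr=13 lookahead=$ remaining=[$]
Step 31: reduce F->id. Stack=[E - T * F] ptr=13 lookahead=$ remaining=[$]
Step 32: reduce T->T * F. Stack=[E - T] ptr=13 lookahead=$ remaining=[$]
Step 33: reduce E->E - T. Stack=[E] ptr=13 lookahead=$ remaining=[$]
Step 34: accept. Stack=[E] ptr=13 lookahead=$ remaining=[$]

Answer: 7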